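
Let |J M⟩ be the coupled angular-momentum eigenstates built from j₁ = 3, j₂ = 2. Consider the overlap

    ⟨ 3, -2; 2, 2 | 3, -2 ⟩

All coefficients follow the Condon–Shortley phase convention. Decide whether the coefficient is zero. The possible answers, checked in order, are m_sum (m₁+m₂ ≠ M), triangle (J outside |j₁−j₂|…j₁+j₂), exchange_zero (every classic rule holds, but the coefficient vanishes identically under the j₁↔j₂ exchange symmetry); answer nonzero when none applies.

m_sum

m-sum: m₁+m₂ = -2+2 = 0, M = -2  ✗ ⇒ coefficient is 0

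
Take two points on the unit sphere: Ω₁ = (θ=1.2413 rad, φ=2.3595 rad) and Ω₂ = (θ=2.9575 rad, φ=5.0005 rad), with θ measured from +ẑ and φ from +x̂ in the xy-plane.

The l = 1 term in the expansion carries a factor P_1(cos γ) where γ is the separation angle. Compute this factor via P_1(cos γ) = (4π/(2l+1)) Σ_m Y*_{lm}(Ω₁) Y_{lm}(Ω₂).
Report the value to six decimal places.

-0.470054

Addition theorem: P_1(cos γ) = (4π/3) Σ_m Y*_{lm}(Ω₁) Y_{lm}(Ω₂), m = −1…1:
  m=-1: (-0.23192 + 0.23039j) × (0.01797 + 0.06064j) = -0.01814 - 0.00992j  (running Σ = -0.01814 - 0.00992j)
  m=0: (0.15810 + 0.00000j) × (-0.48035 + 0.00000j) = -0.07594 + 0.00000j  (running Σ = -0.09408 - 0.00992j)
  m=1: (0.23192 + 0.23039j) × (-0.01797 + 0.06064j) = -0.01814 + 0.00992j  (running Σ = -0.11222 + 0.00000j)
Σ over m = -0.11222 + 0.00000j; ×(4π/3) → -0.47005 + 0.00000j. Real part: -0.470054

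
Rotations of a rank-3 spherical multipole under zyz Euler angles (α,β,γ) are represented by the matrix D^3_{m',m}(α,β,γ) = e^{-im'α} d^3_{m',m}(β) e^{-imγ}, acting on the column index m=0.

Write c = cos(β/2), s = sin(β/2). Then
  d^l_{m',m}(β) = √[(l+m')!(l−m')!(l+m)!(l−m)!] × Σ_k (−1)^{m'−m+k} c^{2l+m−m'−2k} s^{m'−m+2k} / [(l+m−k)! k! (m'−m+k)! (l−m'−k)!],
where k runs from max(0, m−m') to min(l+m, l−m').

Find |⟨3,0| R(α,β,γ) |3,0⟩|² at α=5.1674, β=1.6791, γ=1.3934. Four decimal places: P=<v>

First d^3_{0,0}(β=1.6791), then the phase factors e^{-i(0)α} and e^{-i(0)γ}:
c=cos(1.679100/2)=0.667798, s=sin(1.679100/2)=0.744343; N=√[6·6·6·6]=36.000000
k∈{0,1,2,3} keeps every argument non-negative
  k=0: (−1)^0·36.0000/(36)·0.6678^6·0.7443^0 = +0.088689
  k=1: (−1)^1·36.0000/(4)·0.6678^4·0.7443^2 = -0.991673
  k=2: (−1)^2·36.0000/(4)·0.6678^2·0.7443^4 = +1.232038
  k=3: (−1)^3·36.0000/(36)·0.6678^0·0.7443^6 = -0.170074
d^3_{0,0}(1.6791) = +0.088689 -0.991673 +1.232038 -0.170074 = +0.158981
|D^3_{0,0}|² = |d^3_{0,0}(β)|² = (+0.158981)² = 0.025275 (the z-rotation phases have unit modulus)

P=0.0253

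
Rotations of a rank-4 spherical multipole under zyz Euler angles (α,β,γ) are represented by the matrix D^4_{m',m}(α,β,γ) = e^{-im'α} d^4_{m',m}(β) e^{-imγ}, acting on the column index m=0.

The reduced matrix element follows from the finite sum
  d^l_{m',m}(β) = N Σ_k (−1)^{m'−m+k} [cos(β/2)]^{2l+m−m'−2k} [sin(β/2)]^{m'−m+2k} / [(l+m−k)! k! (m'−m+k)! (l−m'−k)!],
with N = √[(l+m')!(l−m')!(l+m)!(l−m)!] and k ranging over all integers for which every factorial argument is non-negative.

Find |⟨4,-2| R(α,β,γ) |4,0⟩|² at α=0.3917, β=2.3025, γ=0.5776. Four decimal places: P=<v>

D^4_{-2,0}(0.3917,2.3025,0.5776) = e^{-i·-2·0.3917}·d^4_{-2,0}(2.3025)·e^{-i·0·0.5776}. Compute d first:
Half-angle: c=0.407346, s=0.913274. N=√(2·720·24·24)=910.735966
Admissible k: 2..4 (factorial args all ≥0)
  k=2: (−1)^0·910.7360/(96)·0.4073^6·0.9133^2 = +0.036150
  k=3: (−1)^1·910.7360/(36)·0.4073^4·0.9133^4 = -0.484561
  k=4: (−1)^2·910.7360/(96)·0.4073^2·0.9133^6 = +0.913387
d^4_{-2,0}(2.3025) = +0.036150 -0.484561 +0.913387 = +0.464975
|D^4_{-2,0}|² = |d^4_{-2,0}(β)|² = (+0.464975)² = 0.216202 (the z-rotation phases have unit modulus)

P=0.2162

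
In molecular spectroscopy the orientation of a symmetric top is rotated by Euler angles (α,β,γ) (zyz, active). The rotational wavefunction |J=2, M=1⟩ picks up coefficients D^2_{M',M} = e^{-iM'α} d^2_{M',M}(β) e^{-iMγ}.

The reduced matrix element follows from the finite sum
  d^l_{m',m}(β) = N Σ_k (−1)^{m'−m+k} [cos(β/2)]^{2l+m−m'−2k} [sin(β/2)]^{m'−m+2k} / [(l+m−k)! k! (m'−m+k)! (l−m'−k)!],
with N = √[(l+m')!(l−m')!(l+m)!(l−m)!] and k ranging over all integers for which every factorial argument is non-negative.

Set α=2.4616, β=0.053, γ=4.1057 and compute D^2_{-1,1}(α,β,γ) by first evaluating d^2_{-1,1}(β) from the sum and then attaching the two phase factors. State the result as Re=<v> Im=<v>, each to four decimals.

Re=-0.0002 Im=-0.0021

First d^2_{-1,1}(β=0.0530), then the phase factors e^{-i(-1)α} and e^{-i(1)γ}:
Half-angle: c=0.999649, s=0.026497. N=√(1·6·6·1)=6.000000
k: max(0,(1)−(-1))=2 … min(2+(1),2−(-1))=3
  k=2: (−1)^0·6.0000/(2)·0.9996^2·0.0265^2 = +0.002105
  k=3: (−1)^1·6.0000/(6)·0.9996^0·0.0265^4 = -0.000000
d^2_{-1,1}(0.0530) = +0.002105 -0.000000 = +0.002104
Phases: e^{-i·(-1)·2.4616}=-0.777577+0.628787i, e^{-i·(1)·4.1057}=-0.570150+0.821540i ⇒ D=-0.000154-0.002099i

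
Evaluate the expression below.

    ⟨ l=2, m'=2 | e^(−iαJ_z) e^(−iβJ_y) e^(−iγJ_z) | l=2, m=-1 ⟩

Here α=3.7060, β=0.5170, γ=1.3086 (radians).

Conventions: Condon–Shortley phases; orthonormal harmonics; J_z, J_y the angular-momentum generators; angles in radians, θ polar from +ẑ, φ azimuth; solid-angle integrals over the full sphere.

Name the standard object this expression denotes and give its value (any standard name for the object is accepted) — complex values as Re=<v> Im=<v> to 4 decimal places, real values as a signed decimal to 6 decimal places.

This is a Wigner D-matrix element — the rotation-matrix element ⟨l m'| R(α,β,γ) |l m⟩ in the angular-momentum basis.
D^2_{2,-1}(3.7060,0.5170,1.3086) = e^{-i·2·3.7060}·d^2_{2,-1}(0.5170)·e^{-i·-1·1.3086}. Compute d first:
c=cos(0.517000/2)=0.966775, s=sin(0.517000/2)=0.255631; N=√[24·1·1·6]=12.000000
k∈{0} keeps every argument non-negative
  k=0: (−1)^3·12.0000/(6)·0.9668^1·0.2556^3 = -0.032299
d^2_{2,-1}(0.5170) = -0.032299
Attach z-rotation phases: D = e^{-i(2)(3.7060)}·(-0.032299)·e^{-i(-1)(1.3086)} = -0.031779-0.005776i

Wigner D-matrix element, Re=-0.0318 Im=-0.0058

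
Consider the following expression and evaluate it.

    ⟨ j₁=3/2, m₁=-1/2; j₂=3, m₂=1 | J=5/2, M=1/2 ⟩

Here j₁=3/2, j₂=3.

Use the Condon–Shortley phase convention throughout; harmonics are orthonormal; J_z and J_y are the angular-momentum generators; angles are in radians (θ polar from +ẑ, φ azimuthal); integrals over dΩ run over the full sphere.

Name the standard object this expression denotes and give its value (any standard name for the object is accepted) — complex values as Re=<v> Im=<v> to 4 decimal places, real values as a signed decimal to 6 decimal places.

This is a Clebsch–Gordan (vector-coupling) coefficient.
triangle: 2!×1!×4!/8! = 48/40320
(j±m)!: 1!×2!×4!×2!×3!×2! = 1152
prefactor² = (2J+1)×Δ×N² = 288/35
  k=1: −1/(1!×1!×1!×3!×0!×1!) = -1/6
  k=2: +1/(2!×0!×0!×2!×1!×2!) = 1/8
Σ = -1/24  ⇒  CG² = 288/35×(-1/24)² = 1/70
CG = −√(1/70) = -0.119523

Clebsch–Gordan coefficient, −√(1/70) ≈ -0.119523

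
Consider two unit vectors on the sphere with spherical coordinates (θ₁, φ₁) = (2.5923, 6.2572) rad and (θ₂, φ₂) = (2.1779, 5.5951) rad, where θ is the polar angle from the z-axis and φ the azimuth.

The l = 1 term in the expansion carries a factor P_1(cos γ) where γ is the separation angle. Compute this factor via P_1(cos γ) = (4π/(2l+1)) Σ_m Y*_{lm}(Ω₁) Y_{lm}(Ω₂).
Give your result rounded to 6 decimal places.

Term-by-term m-sum for l=1 (normalisation 4π/3 = 4.188790):
  m=-1: Y*=0.18032 - 0.00469j  Y=0.21919 + 0.18020j  product 0.04037 + 0.03147j
  m=+0: Y*=-0.41673 + 0.00000j  Y=-0.27874 + 0.00000j  product 0.11616 + 0.00000j
  m=+1: Y*=-0.18032 - 0.00469j  Y=-0.21919 + 0.18020j  product 0.04037 - 0.03147j
Accumulated sum 0.19690 + 0.00000j; after 4π/(2l+1) scaling, 0.82476 + 0.00000j ⇒ P_1 = 0.824756

0.824756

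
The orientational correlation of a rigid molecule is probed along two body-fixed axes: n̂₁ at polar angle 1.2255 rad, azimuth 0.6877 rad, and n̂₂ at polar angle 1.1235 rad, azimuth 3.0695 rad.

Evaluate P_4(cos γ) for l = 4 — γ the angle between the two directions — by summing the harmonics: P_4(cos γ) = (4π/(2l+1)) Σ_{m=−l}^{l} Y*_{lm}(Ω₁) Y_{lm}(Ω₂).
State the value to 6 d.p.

Summing Y*_{l m}(θ₁,φ₁)·Y_{l m}(θ₂,φ₂) over m ∈ [−4, 4]; prefactor 4π/(2·4+1) = 1.396263:
  [-4]  conj(Y_{4,-4})(Ω₁) = -0.320786+0.132158i ; Y_{4,-4}(Ω₂) = +0.280366+0.083168i ; Δ = -0.100929+0.010374i
  [-3]  conj(Y_{4,-3})(Ω₁) = -0.166839+0.311064i ; Y_{4,-3}(Ω₂) = -0.387560-0.085153i ; Δ = +0.091148-0.106349i
  [-2]  conj(Y_{4,-2})(Ω₁) = -0.011389-0.057543i ; Y_{4,-2}(Ω₂) = +0.083311+0.012096i ; Δ = -0.000253-0.004932i
  [-1]  conj(Y_{4,-1})(Ω₁) = -0.255916-0.210229i ; Y_{4,-1}(Ω₂) = +0.311062+0.022464i ; Δ = -0.074883-0.071143i
  [+0]  conj(Y_{4,0})(Ω₁) = +0.002371-0.000000i ; Y_{4,0}(Ω₂) = -0.146774+0.000000i ; Δ = -0.000348+0.000000i
  [+1]  conj(Y_{4,1})(Ω₁) = +0.255916-0.210229i ; Y_{4,1}(Ω₂) = -0.311062+0.022464i ; Δ = -0.074883+0.071143i
  [+2]  conj(Y_{4,2})(Ω₁) = -0.011389+0.057543i ; Y_{4,2}(Ω₂) = +0.083311-0.012096i ; Δ = -0.000253+0.004932i
  [+3]  conj(Y_{4,3})(Ω₁) = +0.166839+0.311064i ; Y_{4,3}(Ω₂) = +0.387560-0.085153i ; Δ = +0.091148+0.106349i
  [+4]  conj(Y_{4,4})(Ω₁) = -0.320786-0.132158i ; Y_{4,4}(Ω₂) = +0.280366-0.083168i ; Δ = -0.100929-0.010374i
Accumulated sum -0.170182+0.000000i; after 4π/(2l+1) scaling, -0.237618+0.000000i ⇒ P_4 = -0.237618

-0.237618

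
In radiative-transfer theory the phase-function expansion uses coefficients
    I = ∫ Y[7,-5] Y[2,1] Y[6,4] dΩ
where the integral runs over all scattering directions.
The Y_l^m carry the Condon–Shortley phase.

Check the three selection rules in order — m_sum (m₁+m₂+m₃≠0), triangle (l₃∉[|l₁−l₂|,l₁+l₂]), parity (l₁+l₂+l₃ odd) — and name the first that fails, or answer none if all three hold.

m₁+m₂+m₃ = -5 + 1 + 4 = 0  ✓
triangle: |7−2|=5 ≤ l₃=6 ≤ 7+2=9  ✓
parity: l₁+l₂+l₃ = 15 is odd  ✗

parity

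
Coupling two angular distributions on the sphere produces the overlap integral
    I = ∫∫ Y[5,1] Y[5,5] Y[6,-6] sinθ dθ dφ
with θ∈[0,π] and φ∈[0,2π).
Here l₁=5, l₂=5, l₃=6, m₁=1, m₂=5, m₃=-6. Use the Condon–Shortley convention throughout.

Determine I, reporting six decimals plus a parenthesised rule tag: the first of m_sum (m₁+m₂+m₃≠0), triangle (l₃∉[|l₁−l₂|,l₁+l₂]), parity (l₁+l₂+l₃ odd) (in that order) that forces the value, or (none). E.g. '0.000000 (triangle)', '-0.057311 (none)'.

0.096539 (none)

Rules hold: Σm=0, L=16 even, 0≤6≤10.
N = 11·11·13 = 1573
Δ = 4!·6!·6!/17! = 1/28588560
Racah Σ t=0..4: t=0:+1/345600 t=1:−1/13824 t=2:+1/5184 t=3:−1/13824 t=4:+1/345600 = 7/129600
⇒ 3j(5 5 6; 0 0 0)² = 80/7293, sgn +1
Racah Σ t=4..4: t=4:+1/12441600 = 1/12441600
⇒ 3j(5 5 6; 1 5 -6)² = 3/442, sgn +1
4πI² = N·(3j₀)²·(3jₘ)² = 440/3757
I = +1·√(0.117115/4π) = 0.09653856
No selection rule forces the value: the integral is nonzero (none).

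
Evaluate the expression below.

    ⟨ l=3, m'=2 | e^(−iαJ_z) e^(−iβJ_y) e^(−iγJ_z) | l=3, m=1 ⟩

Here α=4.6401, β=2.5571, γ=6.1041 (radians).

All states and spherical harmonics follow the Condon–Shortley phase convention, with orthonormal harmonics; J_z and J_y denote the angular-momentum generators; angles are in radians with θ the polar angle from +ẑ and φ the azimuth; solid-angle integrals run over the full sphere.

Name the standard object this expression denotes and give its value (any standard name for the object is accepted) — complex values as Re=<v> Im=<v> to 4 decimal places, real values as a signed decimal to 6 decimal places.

This is a Wigner D-matrix element — the rotation-matrix element ⟨l m'| R(α,β,γ) |l m⟩ in the angular-momentum basis.
First d^3_{2,1}(β=2.5571), then the phase factors e^{-i(2)α} and e^{-i(1)γ}:
Half-angle: c=0.288104, s=0.957599. N=√(120·1·24·2)=75.894664
Admissible k: 0..1 (factorial args all ≥0)
  k=0: (−1)^1·75.8947/(24)·0.2881^5·0.9576^1 = -0.006011
  k=1: (−1)^2·75.8947/(12)·0.2881^3·0.9576^3 = +0.132810
d^3_{2,1}(2.5571) = -0.006011 +0.132810 = +0.126799
D = (-0.989567-0.144075i)·(+0.126799)·(+0.984007+0.178130i) = -0.120215-0.040327i

Wigner D-matrix element, Re=-0.1202 Im=-0.0403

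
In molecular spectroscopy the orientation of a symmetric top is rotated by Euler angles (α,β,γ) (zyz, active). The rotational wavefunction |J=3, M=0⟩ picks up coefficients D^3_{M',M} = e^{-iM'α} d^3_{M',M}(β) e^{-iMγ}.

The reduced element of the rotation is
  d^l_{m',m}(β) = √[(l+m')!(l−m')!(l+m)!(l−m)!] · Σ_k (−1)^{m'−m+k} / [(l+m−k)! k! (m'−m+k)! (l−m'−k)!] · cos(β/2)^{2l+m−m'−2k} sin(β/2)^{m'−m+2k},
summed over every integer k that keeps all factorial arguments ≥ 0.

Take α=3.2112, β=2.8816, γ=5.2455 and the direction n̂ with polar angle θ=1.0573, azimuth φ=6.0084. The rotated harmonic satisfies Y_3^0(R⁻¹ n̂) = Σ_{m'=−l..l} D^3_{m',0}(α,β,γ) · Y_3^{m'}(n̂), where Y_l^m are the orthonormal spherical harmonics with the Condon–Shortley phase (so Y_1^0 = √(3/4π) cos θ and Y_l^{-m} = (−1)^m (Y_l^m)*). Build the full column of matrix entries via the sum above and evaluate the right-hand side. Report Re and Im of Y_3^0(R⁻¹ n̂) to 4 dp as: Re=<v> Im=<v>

Re=0.1664 Im=0.0000

Need the full column D^3_{m',0} for m'=−3..3 at α=3.2112, β=2.8816, γ=5.2455.
cos(β/2)=0.129631, sin(β/2)=0.991562
d^3_{-3,0}: single k=3 term ⇒ +0.009497;  D = -0.009291-0.001969i
d^3_{-2,0}: k∈[2..3] ⇒ +0.001521 -0.088972 = -0.087452;  D = -0.086606-0.012135i
d^3_{-1,0}: k∈[1..3] ⇒ +0.000126 -0.022070 +0.430426 = +0.408482;  D = -0.407493-0.028410i
d^3_{0,0}: k∈[0..3] ⇒ +0.000005 -0.002499 +0.146197 -0.950430 = -0.806728;  D = -0.806728+0.000000i
d^3_{1,0}: k∈[0..2] ⇒ -0.000126 +0.022070 -0.430426 = -0.408482;  D = +0.407493-0.028410i
d^3_{2,0}: k∈[0..1] ⇒ +0.001521 -0.088972 = -0.087452;  D = -0.086606+0.012135i
d^3_{3,0}: single k=0 term ⇒ -0.009497;  D = +0.009291-0.001969i
Y_3^{m'}(θ=1.0573,φ=6.0084) and Σ D·Y over m':
  (-0.0093-0.0020i)·(+0.1872+0.2024i)  (-0.0866-0.0121i)·(+0.3248+0.1989i)  (-0.4075-0.0284i)·(+0.0560+0.0158i)  (-0.8067+0.0000i)·(-0.3288+0.0000i)  (+0.4075-0.0284i)·(-0.0560+0.0158i)  (-0.0866+0.0121i)·(+0.3248-0.1989i)  (+0.0093-0.0020i)·(-0.1872+0.2024i)
Y_3^0(R⁻¹ n̂) = +0.166412-0.000000i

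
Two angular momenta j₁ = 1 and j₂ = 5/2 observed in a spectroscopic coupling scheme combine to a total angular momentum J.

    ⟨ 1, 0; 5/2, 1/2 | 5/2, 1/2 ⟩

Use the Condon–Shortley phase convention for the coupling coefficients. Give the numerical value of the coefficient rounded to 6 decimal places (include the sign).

-0.169031  (= −√(1/35))

j₁+j₂−J=1  J+j₁−j₂=1  J−j₁+j₂=4  j₁+j₂+J+1=7
(j₁±m₁, j₂±m₂, J±M) = (1,1,3,2,3,2)
P² = 144/35
sum k=0..1:
  [0] +1/6 = 1/6
  [1] −1/4 = -1/4
S = -1/12
C² = P²·S² = 1/35 ; C = -0.169031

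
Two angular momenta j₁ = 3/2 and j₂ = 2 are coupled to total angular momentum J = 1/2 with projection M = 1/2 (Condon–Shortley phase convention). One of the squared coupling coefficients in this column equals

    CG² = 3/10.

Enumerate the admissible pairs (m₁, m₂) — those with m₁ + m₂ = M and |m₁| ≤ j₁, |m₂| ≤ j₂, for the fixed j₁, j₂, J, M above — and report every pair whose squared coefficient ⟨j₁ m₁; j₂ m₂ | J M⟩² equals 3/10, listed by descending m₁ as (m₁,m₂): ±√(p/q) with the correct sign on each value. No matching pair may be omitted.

(-1/2,1): +√(3/10)

Admissible pairs with m₁+m₂ = M = 1/2: (-3/2,2), (-1/2,1), (1/2,0), (3/2,-1)
  (m₁,m₂)=(3/2,-1): CG² = 1/10, CG = +√(1/10)
  (m₁,m₂)=(1/2,0): CG² = 1/5, CG = −√(1/5)
  (m₁,m₂)=(-1/2,1): CG² = 3/10, CG = +√(3/10)   ← matches the target
  (m₁,m₂)=(-3/2,2): CG² = 2/5, CG = −√(2/5)
Pairs with CG² = 3/10: (-1/2,1): +√(3/10)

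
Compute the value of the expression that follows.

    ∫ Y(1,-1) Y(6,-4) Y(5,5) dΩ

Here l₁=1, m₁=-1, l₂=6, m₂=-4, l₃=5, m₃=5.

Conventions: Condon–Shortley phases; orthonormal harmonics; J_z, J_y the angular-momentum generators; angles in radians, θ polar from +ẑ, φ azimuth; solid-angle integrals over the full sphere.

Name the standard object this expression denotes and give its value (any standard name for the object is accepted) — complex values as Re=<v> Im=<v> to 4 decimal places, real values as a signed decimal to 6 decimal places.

This is a Gaunt coefficient — the integral of a triple product of spherical harmonics over the sphere.
Checks pass: Σm=0; 12 even; l₃=5∈[5,7].
(2·1+1)(2·6+1)(2·5+1) = 429
Δ: 2! 0! 10! / 13! → 1/858
sum: t=1:−1/14400 = -1/14400
3j²(1 6 5; 0 0 0) = Δ·Π!·Σ² = 6/143  (sign +1)
sum: t=2:+1/7257600 = 1/7257600
3j²(1 6 5; -1 -4 5) = Δ·Π!·Σ² = 1/858  (sign +1)
combine: 4πI² = 429·6/143·1/858 = 3/143
take √, sign +1: I = 0.04085899

Gaunt coefficient, +0.040859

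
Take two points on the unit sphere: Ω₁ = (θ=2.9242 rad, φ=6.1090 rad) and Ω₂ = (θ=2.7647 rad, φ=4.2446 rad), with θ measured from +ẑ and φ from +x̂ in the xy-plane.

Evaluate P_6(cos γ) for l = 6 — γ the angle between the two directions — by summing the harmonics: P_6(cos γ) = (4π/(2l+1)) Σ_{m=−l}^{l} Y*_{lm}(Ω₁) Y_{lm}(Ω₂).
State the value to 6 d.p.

Expand P_6 via completeness: Σ_{m} conj(Y_{6,m}) at Ω₁ times Y_{6,m} at Ω₂ —
  m=-6: (0.000024, -0.000042) × (0.001134, -0.000395) = (0.000000, -0.000000)  (running Σ = (0.000000, -0.000000))
  m=-5: (-0.000491, 0.000583) × (0.007556, 0.007300) = (-0.000008, 0.000001)  (running Σ = (-0.000008, 0.000001))
  m=-4: (0.005619, -0.004701) × (-0.016481, 0.053210) = (0.000158, 0.000376)  (running Σ = (0.000150, 0.000377))
  m=-3: (-0.041412, 0.023852) × (-0.193806, 0.032755) = (0.007245, -0.005979)  (running Σ = (0.007394, -0.005602))
  m=-2: (0.197075, -0.071574) × (-0.264477, -0.358789) = (-0.077802, -0.051779)  (running Σ = (-0.070408, -0.057381))
  m=-1: (-0.546613, 0.096187) × (0.237068, -0.469268) = (-0.084447, 0.279311)  (running Σ = (-0.154855, 0.221930))
  m=0: (0.570817, -0.000000) × (-0.025076, 0.000000) = (-0.014314, 0.000000)  (running Σ = (-0.169169, 0.221930))
  m=1: (0.546613, 0.096187) × (-0.237068, -0.469268) = (-0.084447, -0.279311)  (running Σ = (-0.253616, -0.057381))
  m=2: (0.197075, 0.071574) × (-0.264477, 0.358789) = (-0.077802, 0.051779)  (running Σ = (-0.331418, -0.005602))
  m=3: (0.041412, 0.023852) × (0.193806, 0.032755) = (0.007245, 0.005979)  (running Σ = (-0.324173, 0.000377))
  m=4: (0.005619, 0.004701) × (-0.016481, -0.053210) = (0.000158, -0.000376)  (running Σ = (-0.324016, 0.000001))
  m=5: (0.000491, 0.000583) × (-0.007556, 0.007300) = (-0.000008, -0.000001)  (running Σ = (-0.324024, -0.000000))
  m=6: (0.000024, 0.000042) × (0.001134, 0.000395) = (0.000000, 0.000000)  (running Σ = (-0.324024, 0.000000))
Σ over m = (-0.324024, 0.000000); ×(4π/13) → (-0.313215, 0.000000). Real part: -0.313215

-0.313215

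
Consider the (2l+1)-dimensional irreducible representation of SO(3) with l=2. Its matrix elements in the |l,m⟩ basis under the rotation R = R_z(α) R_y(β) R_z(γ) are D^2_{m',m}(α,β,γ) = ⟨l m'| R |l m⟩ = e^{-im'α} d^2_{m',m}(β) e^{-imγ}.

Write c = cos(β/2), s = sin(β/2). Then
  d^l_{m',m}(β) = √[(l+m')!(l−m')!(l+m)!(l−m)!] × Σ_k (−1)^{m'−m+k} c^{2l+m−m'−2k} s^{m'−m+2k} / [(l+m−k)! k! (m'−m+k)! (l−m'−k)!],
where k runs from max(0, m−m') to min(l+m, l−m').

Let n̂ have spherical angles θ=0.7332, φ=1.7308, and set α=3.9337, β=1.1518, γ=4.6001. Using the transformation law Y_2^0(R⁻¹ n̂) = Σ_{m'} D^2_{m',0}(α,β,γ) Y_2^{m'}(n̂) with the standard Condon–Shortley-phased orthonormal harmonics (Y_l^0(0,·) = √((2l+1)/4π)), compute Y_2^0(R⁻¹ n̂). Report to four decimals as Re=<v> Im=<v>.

Re=-0.3121 Im=0.0000

Need the full column D^2_{m',0} for m'=−2..2 at α=3.9337, β=1.1518, γ=4.6001.
cos(β/2)=0.838703, sin(β/2)=0.544590
d^2_{-2,0}: single k=2 term ⇒ +0.511011;  D = -0.006857+0.510965i
d^2_{-1,0}: k∈[1..2] ⇒ +0.786990 -0.331812 = +0.455178;  D = -0.319692-0.324011i
d^2_{0,0}: k∈[0..2] ⇒ +0.494802 -0.834478 +0.087959 = -0.251717;  D = -0.251717+0.000000i
d^2_{1,0}: k∈[0..1] ⇒ -0.786990 +0.331812 = -0.455178;  D = +0.319692-0.324011i
d^2_{2,0}: single k=0 term ⇒ +0.511011;  D = -0.006857-0.510965i
Y_2^{m'}(θ=0.7332,φ=1.7308) and Σ D·Y over m':
  (-0.0069+0.5110i)·(-0.1642+0.0544i)  (-0.3197-0.3240i)·(-0.0612-0.3793i)  (-0.2517+0.0000i)·(+0.2070+0.0000i)  (+0.3197-0.3240i)·(+0.0612-0.3793i)  (-0.0069-0.5110i)·(-0.1642-0.0544i)
Y_2^0(R⁻¹ n̂) = -0.312107+0.000000i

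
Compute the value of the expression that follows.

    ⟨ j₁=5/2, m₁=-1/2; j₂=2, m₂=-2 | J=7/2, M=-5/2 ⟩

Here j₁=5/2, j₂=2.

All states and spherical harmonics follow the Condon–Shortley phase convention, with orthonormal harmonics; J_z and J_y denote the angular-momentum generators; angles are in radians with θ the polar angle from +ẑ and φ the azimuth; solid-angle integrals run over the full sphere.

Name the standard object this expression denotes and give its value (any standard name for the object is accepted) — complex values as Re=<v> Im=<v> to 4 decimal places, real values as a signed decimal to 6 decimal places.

Clebsch–Gordan coefficient, +√(32/63) ≈ +0.712697

This is a Clebsch–Gordan (vector-coupling) coefficient.
√[8·1!4!3!/9! · 2!3!0!4!1!6!] = √(4608/7)
  +(−1)^0/∏(0,1,3,0,1,3)! = 1/36  (running 1/36)
⟨..|..⟩ = √(4608/7)·(1/36) = +0.712697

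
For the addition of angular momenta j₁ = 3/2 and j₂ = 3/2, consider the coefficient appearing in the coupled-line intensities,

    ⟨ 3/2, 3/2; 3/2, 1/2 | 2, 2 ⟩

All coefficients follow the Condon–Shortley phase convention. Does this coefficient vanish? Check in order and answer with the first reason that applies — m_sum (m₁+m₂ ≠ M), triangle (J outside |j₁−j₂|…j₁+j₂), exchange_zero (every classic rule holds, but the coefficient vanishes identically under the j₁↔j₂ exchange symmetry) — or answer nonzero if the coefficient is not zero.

m-sum: m₁+m₂ = 3/2+1/2 = 2, M = 2  ✓
triangle: |j₁−j₂| = 0 ≤ J = 2 ≤ j₁+j₂ = 3  ✓
exchange: j₁≠j₂ or m₁≠m₂ — the exchange symmetry imposes no constraint here
value check: CG = +√(1/2) = +0.707107 ≠ 0

nonzero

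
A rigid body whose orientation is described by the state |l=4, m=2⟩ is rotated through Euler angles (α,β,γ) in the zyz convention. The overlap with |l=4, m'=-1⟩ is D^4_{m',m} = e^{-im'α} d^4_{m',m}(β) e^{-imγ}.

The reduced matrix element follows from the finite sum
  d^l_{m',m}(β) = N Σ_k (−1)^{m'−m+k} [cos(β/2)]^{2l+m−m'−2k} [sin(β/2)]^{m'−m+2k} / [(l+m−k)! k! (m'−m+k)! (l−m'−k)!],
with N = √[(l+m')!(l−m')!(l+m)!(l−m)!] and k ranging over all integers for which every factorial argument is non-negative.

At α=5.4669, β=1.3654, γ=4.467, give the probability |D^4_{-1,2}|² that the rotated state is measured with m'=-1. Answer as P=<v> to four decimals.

P=0.0194

Split into d^4_{-1,2}(β=1.3654) × two z-phases.
Half-angle: c=0.775872, s=0.630890. N=√(6·120·720·2)=1018.233765
k: max(0,(2)−(-1))=3 … min(4+(2),4−(-1))=5
  k=3: (−1)^0·1018.2338/(72)·0.7759^5·0.6309^3 = +0.998452
  k=4: (−1)^1·1018.2338/(48)·0.7759^3·0.6309^5 = -0.990252
  k=5: (−1)^2·1018.2338/(240)·0.7759^1·0.6309^7 = +0.130949
d^4_{-1,2}(1.3654) = +0.998452 -0.990252 +0.130949 = +0.139149
|D^4_{-1,2}|² = |d^4_{-1,2}(β)|² = (+0.139149)² = 0.019363 (the z-rotation phases have unit modulus)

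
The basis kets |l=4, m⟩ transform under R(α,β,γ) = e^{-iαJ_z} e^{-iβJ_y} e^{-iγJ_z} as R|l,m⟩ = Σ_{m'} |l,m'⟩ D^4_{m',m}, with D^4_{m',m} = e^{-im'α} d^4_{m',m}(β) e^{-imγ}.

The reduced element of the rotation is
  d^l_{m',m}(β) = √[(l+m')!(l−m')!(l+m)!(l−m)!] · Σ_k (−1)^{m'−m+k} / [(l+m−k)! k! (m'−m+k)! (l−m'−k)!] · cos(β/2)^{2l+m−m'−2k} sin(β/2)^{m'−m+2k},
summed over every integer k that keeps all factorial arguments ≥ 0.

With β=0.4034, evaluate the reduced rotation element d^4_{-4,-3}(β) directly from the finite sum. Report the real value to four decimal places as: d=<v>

d=0.4910

d^4_{-4,-3}(β=0.4034) via the finite sum:
c=cos(0.403400/2)=0.979727, s=sin(0.403400/2)=0.200335; N=√[1·40320·1·5040]=14255.272709
Admissible k: 1..1 (factorial args all ≥0)
  k=1: (−1)^0·14255.2727/(5040)·0.9797^7·0.2003^1 = +0.490952
d^4_{-4,-3}(0.4034) = +0.490952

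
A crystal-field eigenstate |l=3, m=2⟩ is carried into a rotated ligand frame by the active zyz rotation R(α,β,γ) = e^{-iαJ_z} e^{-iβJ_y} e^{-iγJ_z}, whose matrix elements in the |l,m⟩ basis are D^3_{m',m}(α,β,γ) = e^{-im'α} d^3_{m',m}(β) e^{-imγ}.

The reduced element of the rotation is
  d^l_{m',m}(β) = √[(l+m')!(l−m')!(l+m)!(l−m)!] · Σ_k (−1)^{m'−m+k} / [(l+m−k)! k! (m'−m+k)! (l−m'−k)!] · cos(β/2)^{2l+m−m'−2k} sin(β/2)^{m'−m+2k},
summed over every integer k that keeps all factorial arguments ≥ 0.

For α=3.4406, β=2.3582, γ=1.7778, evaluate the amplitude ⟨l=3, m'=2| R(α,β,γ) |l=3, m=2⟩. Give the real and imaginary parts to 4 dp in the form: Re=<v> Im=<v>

Re=0.0465 Im=-0.0743

Split into d^3_{2,2}(β=2.3582) × two z-phases.
Half-angle: c=0.381757, s=0.924263. N=√(120·1·120·1)=120.000000
k∈{0,1} keeps every argument non-negative
  k=0: (−1)^0·120.0000/(120)·0.3818^6·0.9243^0 = +0.003095
  k=1: (−1)^1·120.0000/(24)·0.3818^4·0.9243^2 = -0.090721
d^3_{2,2}(2.3582) = +0.003095 -0.090721 = -0.087626
D = (+0.826455-0.563003i)·(-0.087626)·(-0.915516+0.402281i) = +0.046454-0.074298i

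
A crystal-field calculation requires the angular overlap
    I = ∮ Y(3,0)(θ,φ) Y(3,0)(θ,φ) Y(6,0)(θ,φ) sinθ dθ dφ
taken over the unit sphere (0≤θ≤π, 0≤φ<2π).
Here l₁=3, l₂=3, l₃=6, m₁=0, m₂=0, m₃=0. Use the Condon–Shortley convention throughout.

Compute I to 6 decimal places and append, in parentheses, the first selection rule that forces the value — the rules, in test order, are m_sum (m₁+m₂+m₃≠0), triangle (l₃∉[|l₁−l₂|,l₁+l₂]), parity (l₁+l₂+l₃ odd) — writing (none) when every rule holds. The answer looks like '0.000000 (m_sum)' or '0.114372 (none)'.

0.237088 (none)

Checks pass: Σm=0; 12 even; l₃=6∈[0,6].
(2·3+1)(2·3+1)(2·6+1) = 637
Δ: 0! 6! 6! / 13! → 1/12012
sum: t=0:+1/1296 = 1/1296
3j²(3 3 6; 0 0 0) = Δ·Π!·Σ² = 100/3003  (sign +1)
(m-triple is (0,0,0) — same symbol as above.)
combine: 4πI² = 637·100/3003·100/3003 = 10000/14157
take √, sign +1: I = 0.23708793
No selection rule forces the value: the integral is nonzero (none).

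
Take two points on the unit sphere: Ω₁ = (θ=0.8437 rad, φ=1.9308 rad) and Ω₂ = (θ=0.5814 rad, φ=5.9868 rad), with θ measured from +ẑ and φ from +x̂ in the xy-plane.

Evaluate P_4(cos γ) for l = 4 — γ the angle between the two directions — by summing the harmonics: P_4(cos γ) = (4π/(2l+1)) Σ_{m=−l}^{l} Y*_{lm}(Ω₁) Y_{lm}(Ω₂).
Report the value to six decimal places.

Addition theorem: P_4(cos γ) = (4π/9) Σ_m Y*_{lm}(Ω₁) Y_{lm}(Ω₂), m = −4…4:
  m=-4: Y*=(0.017980, 0.136695)  Y=(0.015129, 0.037307)  product (-0.004828, 0.002739)
  m=-3: Y*=(0.305998, -0.163524)  Y=(0.109170, 0.134549)  product (0.055408, 0.023320)
  m=-2: Y*=(-0.293782, -0.257671)  Y=(0.325420, 0.219195)  product (-0.039123, -0.148247)
  m=-1: Y*=(-0.007681, 0.020407)  Y=(0.392208, 0.119773)  product (-0.005457, 0.007084)
  m=+0: Y*=(-0.362042, -0.000000)  Y=(-0.093153, 0.000000)  product (0.033725, 0.000000)
  m=+1: Y*=(0.007681, 0.020407)  Y=(-0.392208, 0.119773)  product (-0.005457, -0.007084)
  m=+2: Y*=(-0.293782, 0.257671)  Y=(0.325420, -0.219195)  product (-0.039123, 0.148247)
  m=+3: Y*=(-0.305998, -0.163524)  Y=(-0.109170, 0.134549)  product (0.055408, -0.023320)
  m=+4: Y*=(0.017980, -0.136695)  Y=(0.015129, -0.037307)  product (-0.004828, -0.002739)
Total Σ_m = (0.045727, -0.000000). Multiply by 1.396263: (0.063847, -0.000000). P_4(cos γ) = 0.063847

0.063847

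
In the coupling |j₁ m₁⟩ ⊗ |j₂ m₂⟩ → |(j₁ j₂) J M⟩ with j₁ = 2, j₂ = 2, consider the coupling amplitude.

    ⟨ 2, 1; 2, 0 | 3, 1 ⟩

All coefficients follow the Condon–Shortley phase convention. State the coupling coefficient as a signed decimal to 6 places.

j₁+j₂−J=1  J+j₁−j₂=3  J−j₁+j₂=3  j₁+j₂+J+1=8
(j₁±m₁, j₂±m₂, J±M) = (3,1,2,2,4,2)
P² = 36/5
sum k=0..1:
  [0] +1/4 = 1/4
  [1] −1/12 = -1/12
S = 1/6
C² = P²·S² = 1/5 ; C = +0.447214

+0.447214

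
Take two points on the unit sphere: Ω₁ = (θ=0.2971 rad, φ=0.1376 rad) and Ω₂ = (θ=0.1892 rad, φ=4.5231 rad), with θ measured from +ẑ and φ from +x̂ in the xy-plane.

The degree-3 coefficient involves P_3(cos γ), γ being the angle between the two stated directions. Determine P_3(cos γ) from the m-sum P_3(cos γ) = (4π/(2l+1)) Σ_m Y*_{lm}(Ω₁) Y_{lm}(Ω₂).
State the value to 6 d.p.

0.573751

Addition theorem: P_3(cos γ) = (4π/7) Σ_m Y*_{lm}(Ω₁) Y_{lm}(Ω₂), m = −3…3:
  [-3]  conj(Y_{3,-3})(Ω₁) = 0.00959 + 0.00420j ; Y_{3,-3}(Ω₂) = 0.00149 - 0.00234j ; Δ = 0.00002 - 0.00002j
  [-2]  conj(Y_{3,-2})(Ω₁) = 0.08060 + 0.02276j ; Y_{3,-2}(Ω₂) = -0.03299 - 0.01312j ; Δ = -0.00236 - 0.00181j
  [-1]  conj(Y_{3,-1})(Ω₁) = 0.33471 + 0.04635j ; Y_{3,-1}(Ω₂) = -0.04372 + 0.22823j ; Δ = -0.02521 + 0.07436j
  [+0]  conj(Y_{3,0})(Ω₁) = 0.56075 + 0.00000j ; Y_{3,0}(Ω₂) = 0.66821 + 0.00000j ; Δ = 0.37470 + 0.00000j
  [+1]  conj(Y_{3,1})(Ω₁) = -0.33471 + 0.04635j ; Y_{3,1}(Ω₂) = 0.04372 + 0.22823j ; Δ = -0.02521 - 0.07436j
  [+2]  conj(Y_{3,2})(Ω₁) = 0.08060 - 0.02276j ; Y_{3,2}(Ω₂) = -0.03299 + 0.01312j ; Δ = -0.00236 + 0.00181j
  [+3]  conj(Y_{3,3})(Ω₁) = -0.00959 + 0.00420j ; Y_{3,3}(Ω₂) = -0.00149 - 0.00234j ; Δ = 0.00002 + 0.00002j
Accumulated sum 0.31960 - 0.00000j; after 4π/(2l+1) scaling, 0.57375 - 0.00000j ⇒ P_3 = 0.573751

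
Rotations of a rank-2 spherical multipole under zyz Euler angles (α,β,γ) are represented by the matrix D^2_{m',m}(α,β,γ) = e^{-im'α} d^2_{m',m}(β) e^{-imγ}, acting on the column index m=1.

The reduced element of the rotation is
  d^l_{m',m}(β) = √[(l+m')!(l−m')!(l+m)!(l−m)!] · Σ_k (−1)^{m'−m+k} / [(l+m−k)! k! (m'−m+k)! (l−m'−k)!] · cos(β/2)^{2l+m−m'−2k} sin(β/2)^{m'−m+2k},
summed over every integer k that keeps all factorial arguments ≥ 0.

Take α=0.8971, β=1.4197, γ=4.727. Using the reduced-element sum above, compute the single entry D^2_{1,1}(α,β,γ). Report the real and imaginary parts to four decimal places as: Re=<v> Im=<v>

Re=-0.3179 Im=-0.2462

First d^2_{1,1}(β=1.4197), then the phase factors e^{-i(1)α} and e^{-i(1)γ}:
c=cos(1.419700/2)=0.758460, s=sin(1.419700/2)=0.651720; N=√[6·1·6·1]=6.000000
The bounds max(0,m−m')=0 and min(l+m,l−m')=1 give 2 terms
  k=0: (−1)^0·6.0000/(6)·0.7585^4·0.6517^0 = +0.330925
  k=1: (−1)^1·6.0000/(2)·0.7585^2·0.6517^2 = -0.733007
d^2_{1,1}(1.4197) = +0.330925 -0.733007 = -0.402082
Attach z-rotation phases: D = e^{-i(1)(0.8971)}·(-0.402082)·e^{-i(1)(4.7270)} = -0.317867-0.246233i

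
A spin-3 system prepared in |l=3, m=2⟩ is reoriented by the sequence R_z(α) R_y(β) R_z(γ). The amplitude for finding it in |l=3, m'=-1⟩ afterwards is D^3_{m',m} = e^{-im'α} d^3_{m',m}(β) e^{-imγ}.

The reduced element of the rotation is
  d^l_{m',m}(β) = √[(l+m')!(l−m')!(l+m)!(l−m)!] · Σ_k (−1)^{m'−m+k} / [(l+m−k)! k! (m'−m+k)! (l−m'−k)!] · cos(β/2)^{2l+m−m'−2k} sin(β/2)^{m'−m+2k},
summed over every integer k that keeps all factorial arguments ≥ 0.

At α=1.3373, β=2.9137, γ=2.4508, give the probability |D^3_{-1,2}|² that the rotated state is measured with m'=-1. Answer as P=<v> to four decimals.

Split into d^3_{-1,2}(β=2.9137) × two z-phases.
c=cos(2.913700/2)=0.113700, s=sin(2.913700/2)=0.993515; N=√[2·24·120·1]=75.894664
The bounds max(0,m−m')=3 and min(l+m,l−m')=4 give 2 terms
  k=3: (−1)^0·75.8947/(12)·0.1137^3·0.9935^3 = +0.009117
  k=4: (−1)^1·75.8947/(24)·0.1137^1·0.9935^5 = -0.348043
d^3_{-1,2}(2.9137) = +0.009117 -0.348043 = -0.338926
|D^3_{-1,2}|² = |d^3_{-1,2}(β)|² = (-0.338926)² = 0.114871 (the z-rotation phases have unit modulus)

P=0.1149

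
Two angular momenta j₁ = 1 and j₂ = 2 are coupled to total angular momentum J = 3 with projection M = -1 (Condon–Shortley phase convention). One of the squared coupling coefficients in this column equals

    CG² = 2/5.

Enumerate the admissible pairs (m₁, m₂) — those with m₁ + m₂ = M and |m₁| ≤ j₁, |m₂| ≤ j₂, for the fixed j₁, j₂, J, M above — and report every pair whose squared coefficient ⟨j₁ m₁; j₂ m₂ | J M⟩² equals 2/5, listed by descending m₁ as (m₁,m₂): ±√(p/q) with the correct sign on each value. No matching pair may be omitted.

(-1,0): +√(2/5)

Admissible pairs with m₁+m₂ = M = -1: (-1,0), (0,-1), (1,-2)
  (m₁,m₂)=(1,-2): CG² = 1/15, CG = +√(1/15)
  (m₁,m₂)=(0,-1): CG² = 8/15, CG = +√(8/15)
  (m₁,m₂)=(-1,0): CG² = 2/5, CG = +√(2/5)   ← matches the target
Pairs with CG² = 2/5: (-1,0): +√(2/5)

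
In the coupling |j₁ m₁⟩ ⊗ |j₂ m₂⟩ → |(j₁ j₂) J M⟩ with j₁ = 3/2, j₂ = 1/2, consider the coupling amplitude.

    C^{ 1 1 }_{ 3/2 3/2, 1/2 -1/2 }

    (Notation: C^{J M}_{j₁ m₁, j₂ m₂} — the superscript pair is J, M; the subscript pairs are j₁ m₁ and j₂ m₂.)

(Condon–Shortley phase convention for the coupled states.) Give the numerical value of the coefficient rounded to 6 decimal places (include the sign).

+0.866025

triangle: 1!·2!·0!/4! = 2/24
(j±m)!: 3!·0!·0!·1!·2!·0! = 12
prefactor² = (2J+1)·Δ·N² = 3
  k=0: +1/(0!·1!·0!·0!·2!·0!) = 1/2
Σ = 1/2  ⇒  CG² = 3·(1/2)² = 3/4
CG = +√(3/4) = +0.866025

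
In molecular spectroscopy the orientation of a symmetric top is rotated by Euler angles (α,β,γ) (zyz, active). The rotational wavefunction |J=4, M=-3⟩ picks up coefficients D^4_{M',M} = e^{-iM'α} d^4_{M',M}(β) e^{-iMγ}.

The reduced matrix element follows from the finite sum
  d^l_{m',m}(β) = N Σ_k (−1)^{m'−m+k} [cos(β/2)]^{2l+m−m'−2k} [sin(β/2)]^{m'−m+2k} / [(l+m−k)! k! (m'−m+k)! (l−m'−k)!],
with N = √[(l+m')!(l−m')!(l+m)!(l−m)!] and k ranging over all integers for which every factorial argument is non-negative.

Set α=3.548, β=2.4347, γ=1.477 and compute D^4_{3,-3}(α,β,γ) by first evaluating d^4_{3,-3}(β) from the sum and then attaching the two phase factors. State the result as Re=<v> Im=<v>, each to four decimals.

Re=-0.0283 Im=-0.0020

Split into d^4_{3,-3}(β=2.4347) × two z-phases.
c=cos(2.434700/2)=0.346133, s=sin(2.434700/2)=0.938185; N=√[5040·1·1·5040]=5040.000000
k∈{0,1} keeps every argument non-negative
  k=0: (−1)^6·5040.0000/(720)·0.3461^2·0.9382^6 = +0.571895
  k=1: (−1)^7·5040.0000/(5040)·0.3461^0·0.9382^8 = -0.600218
d^4_{3,-3}(2.4347) = +0.571895 -0.600218 = -0.028323
Phases: e^{-i·(3)·3.5480}=-0.344376+0.938832i, e^{-i·(-3)·1.4770}=-0.277690-0.960671i ⇒ D=-0.028254-0.001986i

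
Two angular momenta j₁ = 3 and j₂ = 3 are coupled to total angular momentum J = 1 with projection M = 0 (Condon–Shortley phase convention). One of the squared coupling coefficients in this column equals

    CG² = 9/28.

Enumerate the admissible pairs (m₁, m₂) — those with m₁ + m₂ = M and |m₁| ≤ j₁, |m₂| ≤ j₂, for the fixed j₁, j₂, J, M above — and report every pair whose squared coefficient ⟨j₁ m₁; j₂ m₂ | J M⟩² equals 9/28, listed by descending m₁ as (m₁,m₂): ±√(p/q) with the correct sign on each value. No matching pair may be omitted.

Admissible pairs with m₁+m₂ = M = 0: (-3,3), (-2,2), (-1,1), (0,0), (1,-1), (2,-2), (3,-3)
  (m₁,m₂)=(3,-3): CG² = 9/28, CG = +√(9/28)   ← matches the target
  (m₁,m₂)=(2,-2): CG² = 1/7, CG = −√(1/7)
  (m₁,m₂)=(1,-1): CG² = 1/28, CG = +√(1/28)
  (m₁,m₂)=(0,0): CG² = 0/1, CG = 0
  (m₁,m₂)=(-1,1): CG² = 1/28, CG = −√(1/28)
  (m₁,m₂)=(-2,2): CG² = 1/7, CG = +√(1/7)
  (m₁,m₂)=(-3,3): CG² = 9/28, CG = −√(9/28)   ← matches the target
Pairs with CG² = 9/28: (3,-3): +√(9/28); (-3,3): −√(9/28)

(3,-3): +√(9/28); (-3,3): −√(9/28)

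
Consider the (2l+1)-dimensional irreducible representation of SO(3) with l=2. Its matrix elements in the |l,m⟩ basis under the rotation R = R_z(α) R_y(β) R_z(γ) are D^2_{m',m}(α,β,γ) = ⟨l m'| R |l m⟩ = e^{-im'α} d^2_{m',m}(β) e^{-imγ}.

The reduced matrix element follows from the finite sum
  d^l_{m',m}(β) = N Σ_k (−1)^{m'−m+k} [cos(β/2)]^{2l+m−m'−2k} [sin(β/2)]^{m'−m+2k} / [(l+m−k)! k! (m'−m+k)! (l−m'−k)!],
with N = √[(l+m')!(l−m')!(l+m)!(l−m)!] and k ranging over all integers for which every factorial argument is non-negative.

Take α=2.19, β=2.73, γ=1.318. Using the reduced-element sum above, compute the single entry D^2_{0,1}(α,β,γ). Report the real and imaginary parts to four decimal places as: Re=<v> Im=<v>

First d^2_{0,1}(β=2.7300), then the phase factors e^{-i(0)α} and e^{-i(1)γ}:
With c≡cos(β/2)=0.204347 and s≡sin(β/2)=0.978899, N=[2·2·6·1]^{1/2}=4.898979
The bounds max(0,m−m')=1 and min(l+m,l−m')=2 give 2 terms
  k=1: (−1)^0·4.8990/(2)·0.2043^3·0.9789^1 = +0.020461
  k=2: (−1)^1·4.8990/(2)·0.2043^1·0.9789^3 = -0.469523
d^2_{0,1}(2.7300) = +0.020461 -0.469523 = -0.449062
Attach z-rotation phases: D = e^{-i(0)(2.1900)}·(-0.449062)·e^{-i(1)(1.3180)} = -0.112316+0.434789i

Re=-0.1123 Im=0.4348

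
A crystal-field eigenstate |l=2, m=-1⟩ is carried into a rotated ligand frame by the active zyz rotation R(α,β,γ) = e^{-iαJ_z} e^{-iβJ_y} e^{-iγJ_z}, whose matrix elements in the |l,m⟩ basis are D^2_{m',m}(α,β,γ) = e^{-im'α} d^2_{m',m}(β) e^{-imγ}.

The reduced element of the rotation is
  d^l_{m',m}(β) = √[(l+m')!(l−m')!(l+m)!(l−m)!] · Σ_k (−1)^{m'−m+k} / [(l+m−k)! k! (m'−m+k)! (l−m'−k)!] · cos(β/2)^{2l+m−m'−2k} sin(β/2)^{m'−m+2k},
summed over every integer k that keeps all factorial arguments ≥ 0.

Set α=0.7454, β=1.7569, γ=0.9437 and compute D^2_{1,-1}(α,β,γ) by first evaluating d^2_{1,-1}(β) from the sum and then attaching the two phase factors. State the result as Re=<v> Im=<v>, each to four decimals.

Re=0.3659 Im=0.0735

Split into d^2_{1,-1}(β=1.7569) × two z-phases.
c=cos(1.756900/2)=0.638345, s=sin(1.756900/2)=0.769750; N=√[6·1·1·6]=6.000000
k∈{0,1} keeps every argument non-negative
  k=0: (−1)^2·6.0000/(2)·0.6383^2·0.7698^2 = +0.724323
  k=1: (−1)^3·6.0000/(6)·0.6383^0·0.7698^4 = -0.351075
d^2_{1,-1}(1.7569) = +0.724323 -0.351075 = +0.373248
D = (+0.734817-0.678266i)·(+0.373248)·(+0.586796+0.809735i) = +0.365933+0.073531i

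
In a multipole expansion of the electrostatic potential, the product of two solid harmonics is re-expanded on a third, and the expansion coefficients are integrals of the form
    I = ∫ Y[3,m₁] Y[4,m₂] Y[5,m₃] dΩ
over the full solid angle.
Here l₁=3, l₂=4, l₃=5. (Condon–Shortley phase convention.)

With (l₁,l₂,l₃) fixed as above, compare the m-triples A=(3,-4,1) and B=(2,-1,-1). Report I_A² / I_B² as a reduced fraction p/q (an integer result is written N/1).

84/625

Same 3,4,5: normalisation and zero-m 3j drop out of the ratio.
A: Δ: 2! 4! 6! / 13! → 1/180180; sum: t=0:+1/34560 = 1/34560; 3j²(3 4 5; 3 -4 1) = Δ·Π!·Σ² = 1/429  (sign +1)
B: Δ: 2! 4! 6! / 13! → 1/180180; sum: t=0:+1/432 t=1:−1/1152 = 5/3456; 3j²(3 4 5; 2 -1 -1) = Δ·Π!·Σ² = 625/36036  (sign +1)
I_A²/I_B² = (1/429)/(625/36036) = 84/625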